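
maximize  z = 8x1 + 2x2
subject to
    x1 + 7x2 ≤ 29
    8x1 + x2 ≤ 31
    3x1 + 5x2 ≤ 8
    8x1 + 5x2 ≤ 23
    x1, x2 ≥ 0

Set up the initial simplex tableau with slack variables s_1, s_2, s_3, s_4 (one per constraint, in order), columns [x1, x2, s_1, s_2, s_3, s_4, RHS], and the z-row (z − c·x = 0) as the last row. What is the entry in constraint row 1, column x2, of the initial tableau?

7

Constraint 1 has coefficient 7 on x2.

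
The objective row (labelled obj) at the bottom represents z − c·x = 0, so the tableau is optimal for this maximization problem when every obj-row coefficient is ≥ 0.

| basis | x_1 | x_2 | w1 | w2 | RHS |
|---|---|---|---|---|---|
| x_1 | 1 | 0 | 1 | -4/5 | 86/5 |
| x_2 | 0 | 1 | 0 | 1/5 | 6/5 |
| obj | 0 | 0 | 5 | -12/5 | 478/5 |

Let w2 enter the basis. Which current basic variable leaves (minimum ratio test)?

x_2

Column w2 entries and ratios — x_1: -4/5 ≤ 0, skip; x_2: (6/5)/(1/5) = 6.
Smallest ratio is 6 in the row of x_2, so x_2 leaves.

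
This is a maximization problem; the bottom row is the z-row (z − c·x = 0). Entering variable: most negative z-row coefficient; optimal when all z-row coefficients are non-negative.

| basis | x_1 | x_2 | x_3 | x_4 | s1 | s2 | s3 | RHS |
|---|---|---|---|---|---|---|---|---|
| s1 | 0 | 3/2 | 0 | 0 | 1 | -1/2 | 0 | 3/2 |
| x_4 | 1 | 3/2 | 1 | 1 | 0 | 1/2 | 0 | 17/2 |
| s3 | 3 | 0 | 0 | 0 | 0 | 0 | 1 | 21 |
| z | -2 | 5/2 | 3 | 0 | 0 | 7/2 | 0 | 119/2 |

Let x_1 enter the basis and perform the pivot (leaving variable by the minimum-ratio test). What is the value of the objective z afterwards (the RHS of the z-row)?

Ratio test on column x_1 — row 1: entry 0 ≤ 0; row 2: (17/2)/1 = 17/2; row 3: 21/3 = 7. Minimum is 7 at row 3 (s3 leaves); pivot element 3.
Pivot on row 3; the z-row RHS becomes 119/2 − (-2)·7 = 147/2.

147/2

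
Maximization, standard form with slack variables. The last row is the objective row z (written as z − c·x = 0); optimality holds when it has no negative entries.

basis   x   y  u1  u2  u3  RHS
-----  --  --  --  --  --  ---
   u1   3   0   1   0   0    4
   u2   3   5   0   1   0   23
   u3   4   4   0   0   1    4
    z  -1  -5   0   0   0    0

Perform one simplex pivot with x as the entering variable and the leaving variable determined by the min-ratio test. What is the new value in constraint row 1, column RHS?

Ratio test on column x — row 1: 4/3 = 4/3; row 2: 23/3 = 23/3; row 3: 4/4 = 1. Minimum is 1 at row 3 (u3 leaves); pivot element 4.
Divide row 3 by 4; eliminate column x from the other rows.
Row 1 update in column RHS: 4 − 3·1 = 1.

1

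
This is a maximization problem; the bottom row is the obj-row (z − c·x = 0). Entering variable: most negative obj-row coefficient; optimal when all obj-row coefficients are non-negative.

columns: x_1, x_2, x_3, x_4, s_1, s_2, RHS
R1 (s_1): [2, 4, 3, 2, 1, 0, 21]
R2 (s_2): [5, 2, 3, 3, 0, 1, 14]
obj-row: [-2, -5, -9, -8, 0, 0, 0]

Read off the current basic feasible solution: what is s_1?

21

s_1 is basic (row 1); its value is the RHS of that row, 21.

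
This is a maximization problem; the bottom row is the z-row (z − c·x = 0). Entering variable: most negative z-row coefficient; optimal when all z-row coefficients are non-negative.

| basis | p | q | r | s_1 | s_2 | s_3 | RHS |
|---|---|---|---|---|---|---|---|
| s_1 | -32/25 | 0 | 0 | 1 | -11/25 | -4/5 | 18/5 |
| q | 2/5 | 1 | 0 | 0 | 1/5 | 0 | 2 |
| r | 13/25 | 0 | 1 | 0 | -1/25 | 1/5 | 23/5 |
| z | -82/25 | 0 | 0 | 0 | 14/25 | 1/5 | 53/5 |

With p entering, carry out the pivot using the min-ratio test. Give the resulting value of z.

Ratio test on column p — row 1: entry -32/25 ≤ 0; row 2: 2/(2/5) = 5; row 3: (23/5)/(13/25) = 115/13. Minimum is 5 at row 2 (q leaves); pivot element 2/5.
Pivot on row 2; the z-row RHS becomes 53/5 − (-82/25)·5 = 27.

27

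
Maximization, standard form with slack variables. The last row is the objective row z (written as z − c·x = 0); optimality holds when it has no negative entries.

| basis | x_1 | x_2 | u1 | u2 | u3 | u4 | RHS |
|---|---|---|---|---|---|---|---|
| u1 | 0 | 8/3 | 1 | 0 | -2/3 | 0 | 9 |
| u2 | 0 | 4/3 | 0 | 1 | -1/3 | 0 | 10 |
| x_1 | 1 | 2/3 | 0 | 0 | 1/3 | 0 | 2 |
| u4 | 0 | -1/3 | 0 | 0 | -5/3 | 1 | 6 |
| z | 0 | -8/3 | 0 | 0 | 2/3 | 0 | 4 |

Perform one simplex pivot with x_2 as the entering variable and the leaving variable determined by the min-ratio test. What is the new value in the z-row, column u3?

Ratio test on column x_2 — row 1: 9/(8/3) = 27/8; row 2: 10/(4/3) = 15/2; row 3: 2/(2/3) = 3; row 4: entry -1/3 ≤ 0. Minimum is 3 at row 3 (x_1 leaves); pivot element 2/3.
Divide row 3 by 2/3; eliminate column x_2 from the other rows.
z-row update in column u3: 2/3 − (-8/3)·(1/2) = 2.

2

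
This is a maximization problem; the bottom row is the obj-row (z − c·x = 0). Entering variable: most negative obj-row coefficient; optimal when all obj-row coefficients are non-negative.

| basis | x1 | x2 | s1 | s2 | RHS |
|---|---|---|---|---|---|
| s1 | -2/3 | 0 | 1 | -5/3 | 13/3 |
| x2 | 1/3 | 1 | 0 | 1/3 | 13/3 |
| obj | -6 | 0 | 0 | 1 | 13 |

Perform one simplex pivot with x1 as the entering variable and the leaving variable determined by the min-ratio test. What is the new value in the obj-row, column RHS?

91

Ratio test on column x1 — row 1: entry -2/3 ≤ 0; row 2: (13/3)/(1/3) = 13. Minimum is 13 at row 2 (x2 leaves); pivot element 1/3.
Divide row 2 by 1/3; eliminate column x1 from the other rows.
obj-row update in column RHS: 13 − (-6)·13 = 91.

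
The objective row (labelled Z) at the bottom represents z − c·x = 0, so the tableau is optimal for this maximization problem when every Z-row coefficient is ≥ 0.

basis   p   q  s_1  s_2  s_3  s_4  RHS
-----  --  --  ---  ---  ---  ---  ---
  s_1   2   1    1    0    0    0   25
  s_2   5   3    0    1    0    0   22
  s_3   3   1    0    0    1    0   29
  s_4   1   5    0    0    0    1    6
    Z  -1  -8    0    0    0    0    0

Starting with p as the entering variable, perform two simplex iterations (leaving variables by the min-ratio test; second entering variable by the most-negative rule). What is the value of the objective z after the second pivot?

Ratio test on column p — row 1: 25/2 = 25/2; row 2: 22/5 = 22/5; row 3: 29/3 = 29/3; row 4: 6/1 = 6. Minimum is 22/5 at row 2 (s_2 leaves); pivot element 5.
Pivot on row 2; the Z-row RHS becomes 0 − (-1)·(22/5) = 22/5.
Next entering variable (most negative Z-row entry -37/5): q.
Ratio test on column q — row 1: entry -1/5 ≤ 0; row 2: (22/5)/(3/5) = 22/3; row 3: entry -4/5 ≤ 0; row 4: (8/5)/(22/5) = 4/11. Minimum is 4/11 at row 4 (s_4 leaves); pivot element 22/5.
After the second pivot the Z-row RHS is 22/5 − (-37/5)·(4/11) = 78/11.

78/11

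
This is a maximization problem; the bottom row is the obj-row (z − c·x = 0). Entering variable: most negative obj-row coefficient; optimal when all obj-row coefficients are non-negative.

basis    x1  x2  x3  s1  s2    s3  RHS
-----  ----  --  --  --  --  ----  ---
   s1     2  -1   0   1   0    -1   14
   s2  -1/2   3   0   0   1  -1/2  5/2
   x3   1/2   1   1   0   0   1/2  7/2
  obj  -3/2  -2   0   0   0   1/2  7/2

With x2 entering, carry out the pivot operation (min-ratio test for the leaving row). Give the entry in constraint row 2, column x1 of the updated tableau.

-1/6

Ratio test on column x2 — row 1: entry -1 ≤ 0; row 2: (5/2)/3 = 5/6; row 3: (7/2)/1 = 7/2. Minimum is 5/6 at row 2 (s2 leaves); pivot element 3.
Divide row 2 by 3; eliminate column x2 from the other rows.
In the new row 2, the x1 entry is the old entry divided by the pivot: (-1/2)/3 = -1/6.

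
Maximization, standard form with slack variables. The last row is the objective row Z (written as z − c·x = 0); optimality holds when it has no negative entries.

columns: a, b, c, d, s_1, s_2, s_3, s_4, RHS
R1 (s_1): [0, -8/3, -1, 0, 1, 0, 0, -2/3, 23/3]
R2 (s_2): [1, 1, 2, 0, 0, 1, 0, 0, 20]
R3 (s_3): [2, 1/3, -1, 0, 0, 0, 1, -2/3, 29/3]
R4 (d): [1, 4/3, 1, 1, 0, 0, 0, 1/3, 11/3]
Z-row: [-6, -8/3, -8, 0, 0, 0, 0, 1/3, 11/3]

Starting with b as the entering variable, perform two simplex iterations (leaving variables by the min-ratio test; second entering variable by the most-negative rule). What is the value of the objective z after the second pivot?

Ratio test on column b — row 1: entry -8/3 ≤ 0; row 2: 20/1 = 20; row 3: (29/3)/(1/3) = 29; row 4: (11/3)/(4/3) = 11/4. Minimum is 11/4 at row 4 (d leaves); pivot element 4/3.
Pivot on row 4; the Z-row RHS becomes 11/3 − (-8/3)·(11/4) = 11.
Next entering variable (most negative Z-row entry -6): c.
Ratio test on column c — row 1: 15/1 = 15; row 2: (69/4)/(5/4) = 69/5; row 3: entry -5/4 ≤ 0; row 4: (11/4)/(3/4) = 11/3. Minimum is 11/3 at row 4 (b leaves); pivot element 3/4.
After the second pivot the Z-row RHS is 11 − (-6)·(11/3) = 33.

33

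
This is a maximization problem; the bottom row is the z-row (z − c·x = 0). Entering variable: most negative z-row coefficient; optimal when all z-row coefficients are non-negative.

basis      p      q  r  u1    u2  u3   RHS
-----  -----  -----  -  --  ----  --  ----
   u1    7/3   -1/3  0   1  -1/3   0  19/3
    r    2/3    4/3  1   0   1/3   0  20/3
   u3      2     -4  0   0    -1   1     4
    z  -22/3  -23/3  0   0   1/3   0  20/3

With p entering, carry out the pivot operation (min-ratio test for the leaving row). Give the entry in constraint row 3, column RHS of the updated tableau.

Ratio test on column p — row 1: (19/3)/(7/3) = 19/7; row 2: (20/3)/(2/3) = 10; row 3: 4/2 = 2. Minimum is 2 at row 3 (u3 leaves); pivot element 2.
Divide row 3 by 2; eliminate column p from the other rows.
In the new row 3, the RHS entry is the old entry divided by the pivot: 4/2 = 2.

2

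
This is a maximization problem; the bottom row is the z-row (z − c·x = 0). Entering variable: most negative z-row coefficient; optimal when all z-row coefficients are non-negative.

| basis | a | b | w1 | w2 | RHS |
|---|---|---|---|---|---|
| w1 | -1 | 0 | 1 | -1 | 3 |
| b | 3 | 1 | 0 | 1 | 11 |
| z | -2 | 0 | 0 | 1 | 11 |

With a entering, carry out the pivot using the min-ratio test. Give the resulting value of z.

Ratio test on column a — row 1: entry -1 ≤ 0; row 2: 11/3 = 11/3. Minimum is 11/3 at row 2 (b leaves); pivot element 3.
Pivot on row 2; the z-row RHS becomes 11 − (-2)·(11/3) = 55/3.

55/3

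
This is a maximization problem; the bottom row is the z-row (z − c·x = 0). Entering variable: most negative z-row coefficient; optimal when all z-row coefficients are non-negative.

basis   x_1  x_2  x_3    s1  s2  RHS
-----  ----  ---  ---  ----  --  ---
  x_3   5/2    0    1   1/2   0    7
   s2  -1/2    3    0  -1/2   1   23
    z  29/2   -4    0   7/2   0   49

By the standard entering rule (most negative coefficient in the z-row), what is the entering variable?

x_2

Negative z-row entries: x_2: -4.
The most negative is -4 in column x_2, so x_2 enters.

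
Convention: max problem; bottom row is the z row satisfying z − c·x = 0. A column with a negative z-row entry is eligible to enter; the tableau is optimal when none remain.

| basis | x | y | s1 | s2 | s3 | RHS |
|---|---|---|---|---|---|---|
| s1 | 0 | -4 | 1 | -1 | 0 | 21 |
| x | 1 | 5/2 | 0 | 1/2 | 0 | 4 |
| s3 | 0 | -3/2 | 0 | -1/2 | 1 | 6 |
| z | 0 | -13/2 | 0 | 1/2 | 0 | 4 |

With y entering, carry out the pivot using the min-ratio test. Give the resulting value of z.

72/5

Ratio test on column y — row 1: entry -4 ≤ 0; row 2: 4/(5/2) = 8/5; row 3: entry -3/2 ≤ 0. Minimum is 8/5 at row 2 (x leaves); pivot element 5/2.
Pivot on row 2; the z-row RHS becomes 4 − (-13/2)·(8/5) = 72/5.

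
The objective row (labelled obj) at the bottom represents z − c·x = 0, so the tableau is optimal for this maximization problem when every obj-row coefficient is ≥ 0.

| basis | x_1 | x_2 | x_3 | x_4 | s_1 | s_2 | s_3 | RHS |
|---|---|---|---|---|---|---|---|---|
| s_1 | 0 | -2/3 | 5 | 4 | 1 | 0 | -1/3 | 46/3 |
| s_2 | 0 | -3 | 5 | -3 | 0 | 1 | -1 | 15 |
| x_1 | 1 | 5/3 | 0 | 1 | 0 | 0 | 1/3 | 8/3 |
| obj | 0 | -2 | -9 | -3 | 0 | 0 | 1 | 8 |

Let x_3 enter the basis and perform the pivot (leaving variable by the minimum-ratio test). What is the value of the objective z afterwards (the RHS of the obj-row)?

35

Ratio test on column x_3 — row 1: (46/3)/5 = 46/15; row 2: 15/5 = 3; row 3: entry 0 ≤ 0. Minimum is 3 at row 2 (s_2 leaves); pivot element 5.
Pivot on row 2; the obj-row RHS becomes 8 − (-9)·3 = 35.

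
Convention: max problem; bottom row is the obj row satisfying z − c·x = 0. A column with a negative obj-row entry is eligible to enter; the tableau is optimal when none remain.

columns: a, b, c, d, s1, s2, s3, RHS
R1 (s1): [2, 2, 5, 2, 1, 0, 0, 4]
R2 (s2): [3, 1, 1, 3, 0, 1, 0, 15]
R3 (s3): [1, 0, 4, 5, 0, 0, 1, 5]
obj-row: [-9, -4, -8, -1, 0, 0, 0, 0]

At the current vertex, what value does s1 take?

4

s1 is basic (row 1); its value is the RHS of that row, 4.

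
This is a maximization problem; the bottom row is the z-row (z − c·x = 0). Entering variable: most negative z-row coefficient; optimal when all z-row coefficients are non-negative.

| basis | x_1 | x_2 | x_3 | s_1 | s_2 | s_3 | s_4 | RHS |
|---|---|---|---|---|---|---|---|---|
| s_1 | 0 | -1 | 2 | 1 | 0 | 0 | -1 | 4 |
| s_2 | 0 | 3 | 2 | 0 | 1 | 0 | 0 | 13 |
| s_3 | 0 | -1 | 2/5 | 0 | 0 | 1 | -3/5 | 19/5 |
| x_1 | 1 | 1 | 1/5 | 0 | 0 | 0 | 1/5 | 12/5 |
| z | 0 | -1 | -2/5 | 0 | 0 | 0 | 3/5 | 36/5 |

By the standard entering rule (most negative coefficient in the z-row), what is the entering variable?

Negative z-row entries: x_2: -1, x_3: -2/5.
The most negative is -1 in column x_2, so x_2 enters.

x_2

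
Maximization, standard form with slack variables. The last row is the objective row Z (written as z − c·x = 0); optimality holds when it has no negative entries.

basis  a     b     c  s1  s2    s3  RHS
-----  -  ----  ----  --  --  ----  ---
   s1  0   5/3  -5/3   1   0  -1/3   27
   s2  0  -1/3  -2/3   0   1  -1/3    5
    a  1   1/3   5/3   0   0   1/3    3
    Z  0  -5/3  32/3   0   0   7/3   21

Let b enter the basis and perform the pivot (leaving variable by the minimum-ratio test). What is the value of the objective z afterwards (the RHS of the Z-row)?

36

Ratio test on column b — row 1: 27/(5/3) = 81/5; row 2: entry -1/3 ≤ 0; row 3: 3/(1/3) = 9. Minimum is 9 at row 3 (a leaves); pivot element 1/3.
Pivot on row 3; the Z-row RHS becomes 21 − (-5/3)·9 = 36.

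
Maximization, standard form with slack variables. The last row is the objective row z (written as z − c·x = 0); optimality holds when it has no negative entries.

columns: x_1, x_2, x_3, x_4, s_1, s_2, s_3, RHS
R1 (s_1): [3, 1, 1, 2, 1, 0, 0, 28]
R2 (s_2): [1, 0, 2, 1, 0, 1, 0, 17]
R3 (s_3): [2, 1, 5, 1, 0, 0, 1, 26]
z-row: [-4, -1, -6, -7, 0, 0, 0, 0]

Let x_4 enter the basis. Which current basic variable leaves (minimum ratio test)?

s_1

Column x_4 entries and ratios — s_1: 28/2 = 14; s_2: 17/1 = 17; s_3: 26/1 = 26.
Smallest ratio is 14 in the row of s_1, so s_1 leaves.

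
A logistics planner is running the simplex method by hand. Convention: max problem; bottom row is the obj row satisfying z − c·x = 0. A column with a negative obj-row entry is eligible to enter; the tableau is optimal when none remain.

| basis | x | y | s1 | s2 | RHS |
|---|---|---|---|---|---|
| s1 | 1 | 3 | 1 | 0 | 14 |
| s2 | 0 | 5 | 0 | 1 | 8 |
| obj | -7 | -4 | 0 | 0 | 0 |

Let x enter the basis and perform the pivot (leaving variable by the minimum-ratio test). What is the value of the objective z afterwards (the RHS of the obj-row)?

Ratio test on column x — row 1: 14/1 = 14; row 2: entry 0 ≤ 0. Minimum is 14 at row 1 (s1 leaves); pivot element 1.
Pivot on row 1; the obj-row RHS becomes 0 − (-7)·14 = 98.

98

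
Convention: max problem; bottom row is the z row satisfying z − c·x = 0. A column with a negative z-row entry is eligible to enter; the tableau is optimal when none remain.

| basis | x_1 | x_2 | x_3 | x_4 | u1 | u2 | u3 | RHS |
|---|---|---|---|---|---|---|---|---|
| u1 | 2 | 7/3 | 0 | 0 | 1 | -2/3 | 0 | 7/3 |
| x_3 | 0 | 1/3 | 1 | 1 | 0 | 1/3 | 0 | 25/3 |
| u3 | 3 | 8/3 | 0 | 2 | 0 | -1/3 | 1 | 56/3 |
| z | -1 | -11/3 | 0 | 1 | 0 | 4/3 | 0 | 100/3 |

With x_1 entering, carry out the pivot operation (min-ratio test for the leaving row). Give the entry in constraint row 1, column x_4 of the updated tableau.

Ratio test on column x_1 — row 1: (7/3)/2 = 7/6; row 2: entry 0 ≤ 0; row 3: (56/3)/3 = 56/9. Minimum is 7/6 at row 1 (u1 leaves); pivot element 2.
Divide row 1 by 2; eliminate column x_1 from the other rows.
In the new row 1, the x_4 entry is the old entry divided by the pivot: 0/2 = 0.

0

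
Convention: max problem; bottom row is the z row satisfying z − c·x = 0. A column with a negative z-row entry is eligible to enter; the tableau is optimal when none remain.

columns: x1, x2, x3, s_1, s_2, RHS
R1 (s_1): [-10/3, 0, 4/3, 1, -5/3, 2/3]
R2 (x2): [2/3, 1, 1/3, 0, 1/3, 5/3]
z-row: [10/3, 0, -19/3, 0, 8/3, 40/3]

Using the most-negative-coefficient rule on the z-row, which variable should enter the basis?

Negative z-row entries: x3: -19/3.
The most negative is -19/3 in column x3, so x3 enters.

x3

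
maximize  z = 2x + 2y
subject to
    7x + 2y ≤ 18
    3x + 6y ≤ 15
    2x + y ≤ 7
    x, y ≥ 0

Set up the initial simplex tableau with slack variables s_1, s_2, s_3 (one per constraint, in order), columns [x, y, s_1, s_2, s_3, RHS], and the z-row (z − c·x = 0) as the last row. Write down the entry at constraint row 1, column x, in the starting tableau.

Constraint 1 has coefficient 7 on x.

7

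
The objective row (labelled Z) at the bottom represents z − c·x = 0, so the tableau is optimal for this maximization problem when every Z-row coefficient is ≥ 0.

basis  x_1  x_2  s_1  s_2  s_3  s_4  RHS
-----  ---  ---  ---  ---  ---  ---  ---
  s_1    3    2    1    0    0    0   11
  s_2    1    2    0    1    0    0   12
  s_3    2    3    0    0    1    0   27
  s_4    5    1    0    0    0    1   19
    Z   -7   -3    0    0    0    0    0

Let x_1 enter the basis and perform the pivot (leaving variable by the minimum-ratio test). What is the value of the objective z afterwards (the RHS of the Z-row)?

Ratio test on column x_1 — row 1: 11/3 = 11/3; row 2: 12/1 = 12; row 3: 27/2 = 27/2; row 4: 19/5 = 19/5. Minimum is 11/3 at row 1 (s_1 leaves); pivot element 3.
Pivot on row 1; the Z-row RHS becomes 0 − (-7)·(11/3) = 77/3.

77/3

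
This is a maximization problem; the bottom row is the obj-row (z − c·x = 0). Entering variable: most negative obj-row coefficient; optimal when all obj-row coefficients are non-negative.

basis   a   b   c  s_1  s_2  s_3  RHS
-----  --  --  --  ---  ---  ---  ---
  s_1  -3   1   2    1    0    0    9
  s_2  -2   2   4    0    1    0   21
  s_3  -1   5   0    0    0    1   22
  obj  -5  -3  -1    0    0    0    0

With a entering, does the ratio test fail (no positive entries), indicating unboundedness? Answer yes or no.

Every constraint-row entry in column a is ≤ 0, so increasing a is unbounded.

yes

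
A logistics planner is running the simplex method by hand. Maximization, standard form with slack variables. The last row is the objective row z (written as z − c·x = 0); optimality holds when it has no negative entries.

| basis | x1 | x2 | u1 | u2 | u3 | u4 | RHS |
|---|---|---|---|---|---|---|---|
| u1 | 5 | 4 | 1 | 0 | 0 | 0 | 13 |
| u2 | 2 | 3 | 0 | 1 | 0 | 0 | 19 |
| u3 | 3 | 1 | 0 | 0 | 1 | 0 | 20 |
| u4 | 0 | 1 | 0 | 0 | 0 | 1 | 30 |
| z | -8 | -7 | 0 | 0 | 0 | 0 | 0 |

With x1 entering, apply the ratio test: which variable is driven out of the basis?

u1

Column x1 entries and ratios — u1: 13/5 = 13/5; u2: 19/2 = 19/2; u3: 20/3 = 20/3; u4: 0 ≤ 0, skip.
Smallest ratio is 13/5 in the row of u1, so u1 leaves.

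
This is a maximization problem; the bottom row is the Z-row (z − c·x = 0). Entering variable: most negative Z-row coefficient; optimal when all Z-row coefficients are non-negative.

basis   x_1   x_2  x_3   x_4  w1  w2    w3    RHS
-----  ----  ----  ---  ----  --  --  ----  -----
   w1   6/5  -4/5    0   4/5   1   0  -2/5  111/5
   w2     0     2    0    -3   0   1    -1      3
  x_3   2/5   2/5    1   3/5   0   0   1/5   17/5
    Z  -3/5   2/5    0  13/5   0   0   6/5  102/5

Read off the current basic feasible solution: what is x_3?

17/5

x_3 is basic (row 3); its value is the RHS of that row, 17/5.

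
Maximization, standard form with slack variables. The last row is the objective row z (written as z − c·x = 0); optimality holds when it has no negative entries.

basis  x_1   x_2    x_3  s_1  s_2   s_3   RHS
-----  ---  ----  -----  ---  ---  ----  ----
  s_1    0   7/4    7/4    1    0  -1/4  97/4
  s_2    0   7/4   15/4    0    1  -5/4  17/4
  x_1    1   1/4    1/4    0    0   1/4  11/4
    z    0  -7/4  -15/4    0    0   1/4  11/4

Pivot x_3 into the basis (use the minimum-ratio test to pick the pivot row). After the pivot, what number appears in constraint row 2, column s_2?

4/15

Ratio test on column x_3 — row 1: (97/4)/(7/4) = 97/7; row 2: (17/4)/(15/4) = 17/15; row 3: (11/4)/(1/4) = 11. Minimum is 17/15 at row 2 (s_2 leaves); pivot element 15/4.
Divide row 2 by 15/4; eliminate column x_3 from the other rows.
In the new row 2, the s_2 entry is the old entry divided by the pivot: 1/(15/4) = 4/15.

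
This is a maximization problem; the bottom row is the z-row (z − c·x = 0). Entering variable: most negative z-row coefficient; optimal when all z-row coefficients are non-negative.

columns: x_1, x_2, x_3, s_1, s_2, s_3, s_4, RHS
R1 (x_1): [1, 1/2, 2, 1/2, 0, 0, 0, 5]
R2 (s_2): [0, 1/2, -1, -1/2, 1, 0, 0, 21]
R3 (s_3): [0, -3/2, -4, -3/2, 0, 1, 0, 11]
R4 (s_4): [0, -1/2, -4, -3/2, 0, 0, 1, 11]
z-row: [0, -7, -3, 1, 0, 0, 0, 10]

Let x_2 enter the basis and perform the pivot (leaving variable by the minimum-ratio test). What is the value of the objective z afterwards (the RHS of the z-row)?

Ratio test on column x_2 — row 1: 5/(1/2) = 10; row 2: 21/(1/2) = 42; row 3: entry -3/2 ≤ 0; row 4: entry -1/2 ≤ 0. Minimum is 10 at row 1 (x_1 leaves); pivot element 1/2.
Pivot on row 1; the z-row RHS becomes 10 − (-7)·10 = 80.

80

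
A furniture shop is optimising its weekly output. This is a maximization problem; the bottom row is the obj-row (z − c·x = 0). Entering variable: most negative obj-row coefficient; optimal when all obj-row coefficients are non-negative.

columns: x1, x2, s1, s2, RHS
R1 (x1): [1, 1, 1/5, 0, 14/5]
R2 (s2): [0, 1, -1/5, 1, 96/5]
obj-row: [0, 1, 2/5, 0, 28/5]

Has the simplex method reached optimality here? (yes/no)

yes

Every obj-row coefficient is ≥ 0, so the tableau is optimal.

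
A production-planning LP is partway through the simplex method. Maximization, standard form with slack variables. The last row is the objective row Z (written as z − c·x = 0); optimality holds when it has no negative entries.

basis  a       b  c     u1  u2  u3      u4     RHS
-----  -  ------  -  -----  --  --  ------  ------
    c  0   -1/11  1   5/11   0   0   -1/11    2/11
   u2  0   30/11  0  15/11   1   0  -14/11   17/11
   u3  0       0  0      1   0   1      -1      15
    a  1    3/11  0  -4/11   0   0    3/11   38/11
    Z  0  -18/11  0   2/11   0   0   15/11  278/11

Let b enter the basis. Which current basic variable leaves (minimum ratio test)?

Column b entries and ratios — c: -1/11 ≤ 0, skip; u2: (17/11)/(30/11) = 17/30; u3: 0 ≤ 0, skip; a: (38/11)/(3/11) = 38/3.
Smallest ratio is 17/30 in the row of u2, so u2 leaves.

u2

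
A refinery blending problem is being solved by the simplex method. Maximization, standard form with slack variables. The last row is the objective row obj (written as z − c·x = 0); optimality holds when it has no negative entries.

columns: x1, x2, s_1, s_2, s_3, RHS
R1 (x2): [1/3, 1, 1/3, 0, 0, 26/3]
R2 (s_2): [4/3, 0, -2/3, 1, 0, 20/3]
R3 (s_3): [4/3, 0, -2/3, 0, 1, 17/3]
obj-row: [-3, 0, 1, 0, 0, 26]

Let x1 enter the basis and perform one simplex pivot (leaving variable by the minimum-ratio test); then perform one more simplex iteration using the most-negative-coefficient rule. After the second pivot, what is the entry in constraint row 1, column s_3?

-1/2

Ratio test on column x1 — row 1: (26/3)/(1/3) = 26; row 2: (20/3)/(4/3) = 5; row 3: (17/3)/(4/3) = 17/4. Minimum is 17/4 at row 3 (s_3 leaves); pivot element 4/3.
Divide row 3 by 4/3; eliminate column x1 from the other rows.
Second iteration: most negative obj-row entry is -1/2 in column s_1, so s_1 enters.
Ratio test on column s_1 — row 1: (29/4)/(1/2) = 29/2; row 2: entry 0 ≤ 0; row 3: entry -1/2 ≤ 0. Minimum is 29/2 at row 1 (x2 leaves); pivot element 1/2.
Divide row 1 by 1/2; eliminate column s_1 from the other rows.
After both pivots, the entry at constraint row 1, column s_3 is -1/2.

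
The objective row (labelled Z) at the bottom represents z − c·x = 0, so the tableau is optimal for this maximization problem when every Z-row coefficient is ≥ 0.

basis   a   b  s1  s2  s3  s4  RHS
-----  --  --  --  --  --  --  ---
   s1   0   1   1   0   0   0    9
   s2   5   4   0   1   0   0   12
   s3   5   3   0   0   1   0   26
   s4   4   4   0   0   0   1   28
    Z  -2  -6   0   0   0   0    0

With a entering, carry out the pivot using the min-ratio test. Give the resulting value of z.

24/5

Ratio test on column a — row 1: entry 0 ≤ 0; row 2: 12/5 = 12/5; row 3: 26/5 = 26/5; row 4: 28/4 = 7. Minimum is 12/5 at row 2 (s2 leaves); pivot element 5.
Pivot on row 2; the Z-row RHS becomes 0 − (-2)·(12/5) = 24/5.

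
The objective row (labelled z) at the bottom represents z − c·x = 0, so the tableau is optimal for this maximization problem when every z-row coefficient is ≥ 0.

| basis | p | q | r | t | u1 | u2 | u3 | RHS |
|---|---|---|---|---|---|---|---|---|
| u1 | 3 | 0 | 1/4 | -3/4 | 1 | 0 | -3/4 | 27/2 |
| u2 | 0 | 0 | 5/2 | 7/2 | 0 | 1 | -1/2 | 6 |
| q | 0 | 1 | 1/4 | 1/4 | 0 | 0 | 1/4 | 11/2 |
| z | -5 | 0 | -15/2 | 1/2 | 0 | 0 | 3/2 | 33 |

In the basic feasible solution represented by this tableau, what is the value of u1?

u1 is basic (row 1); its value is the RHS of that row, 27/2.

27/2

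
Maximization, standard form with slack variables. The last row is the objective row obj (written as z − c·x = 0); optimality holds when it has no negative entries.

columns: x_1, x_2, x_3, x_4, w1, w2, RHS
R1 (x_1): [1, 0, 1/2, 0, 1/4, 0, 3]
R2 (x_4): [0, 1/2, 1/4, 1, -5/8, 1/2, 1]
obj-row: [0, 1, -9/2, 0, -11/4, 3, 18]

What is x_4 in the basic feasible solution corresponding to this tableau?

x_4 is basic (row 2); its value is the RHS of that row, 1.

1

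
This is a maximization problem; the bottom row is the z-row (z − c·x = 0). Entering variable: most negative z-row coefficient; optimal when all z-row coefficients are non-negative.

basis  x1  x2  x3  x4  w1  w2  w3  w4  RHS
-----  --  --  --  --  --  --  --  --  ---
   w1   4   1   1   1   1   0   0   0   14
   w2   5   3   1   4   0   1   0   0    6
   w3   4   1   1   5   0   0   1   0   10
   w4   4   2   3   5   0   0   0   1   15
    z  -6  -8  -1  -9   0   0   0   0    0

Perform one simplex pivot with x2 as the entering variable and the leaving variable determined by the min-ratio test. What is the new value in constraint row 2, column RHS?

Ratio test on column x2 — row 1: 14/1 = 14; row 2: 6/3 = 2; row 3: 10/1 = 10; row 4: 15/2 = 15/2. Minimum is 2 at row 2 (w2 leaves); pivot element 3.
Divide row 2 by 3; eliminate column x2 from the other rows.
In the new row 2, the RHS entry is the old entry divided by the pivot: 6/3 = 2.

2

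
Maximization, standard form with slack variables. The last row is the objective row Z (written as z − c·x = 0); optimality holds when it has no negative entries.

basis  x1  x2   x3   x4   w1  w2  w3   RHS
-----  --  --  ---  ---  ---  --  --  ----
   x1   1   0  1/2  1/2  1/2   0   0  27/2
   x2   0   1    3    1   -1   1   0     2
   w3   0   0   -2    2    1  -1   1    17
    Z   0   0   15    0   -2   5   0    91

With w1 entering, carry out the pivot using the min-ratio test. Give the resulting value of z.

125

Ratio test on column w1 — row 1: (27/2)/(1/2) = 27; row 2: entry -1 ≤ 0; row 3: 17/1 = 17. Minimum is 17 at row 3 (w3 leaves); pivot element 1.
Pivot on row 3; the Z-row RHS becomes 91 − (-2)·17 = 125.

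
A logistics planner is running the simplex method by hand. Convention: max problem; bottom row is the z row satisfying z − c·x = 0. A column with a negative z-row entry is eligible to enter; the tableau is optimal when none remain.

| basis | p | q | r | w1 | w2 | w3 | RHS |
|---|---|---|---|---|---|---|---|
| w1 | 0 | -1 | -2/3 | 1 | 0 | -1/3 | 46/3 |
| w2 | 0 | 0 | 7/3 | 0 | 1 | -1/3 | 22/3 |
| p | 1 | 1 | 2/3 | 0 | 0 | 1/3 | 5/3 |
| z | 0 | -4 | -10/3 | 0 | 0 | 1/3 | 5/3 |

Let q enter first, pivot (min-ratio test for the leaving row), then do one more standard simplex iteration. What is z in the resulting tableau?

Ratio test on column q — row 1: entry -1 ≤ 0; row 2: entry 0 ≤ 0; row 3: (5/3)/1 = 5/3. Minimum is 5/3 at row 3 (p leaves); pivot element 1.
Pivot on row 3; the z-row RHS becomes 5/3 − (-4)·(5/3) = 25/3.
Next entering variable (most negative z-row entry -2/3): r.
Ratio test on column r — row 1: entry 0 ≤ 0; row 2: (22/3)/(7/3) = 22/7; row 3: (5/3)/(2/3) = 5/2. Minimum is 5/2 at row 3 (q leaves); pivot element 2/3.
After the second pivot the z-row RHS is 25/3 − (-2/3)·(5/2) = 10.

10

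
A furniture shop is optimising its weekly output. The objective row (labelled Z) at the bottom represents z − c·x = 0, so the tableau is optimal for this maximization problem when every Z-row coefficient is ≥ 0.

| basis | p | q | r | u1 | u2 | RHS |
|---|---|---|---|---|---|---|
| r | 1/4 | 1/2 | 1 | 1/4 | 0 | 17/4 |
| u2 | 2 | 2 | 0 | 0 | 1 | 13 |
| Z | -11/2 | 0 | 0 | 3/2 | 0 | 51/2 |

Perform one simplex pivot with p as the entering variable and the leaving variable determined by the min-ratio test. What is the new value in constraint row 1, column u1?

Ratio test on column p — row 1: (17/4)/(1/4) = 17; row 2: 13/2 = 13/2. Minimum is 13/2 at row 2 (u2 leaves); pivot element 2.
Divide row 2 by 2; eliminate column p from the other rows.
Row 1 update in column u1: 1/4 − (1/4)·0 = 1/4.

1/4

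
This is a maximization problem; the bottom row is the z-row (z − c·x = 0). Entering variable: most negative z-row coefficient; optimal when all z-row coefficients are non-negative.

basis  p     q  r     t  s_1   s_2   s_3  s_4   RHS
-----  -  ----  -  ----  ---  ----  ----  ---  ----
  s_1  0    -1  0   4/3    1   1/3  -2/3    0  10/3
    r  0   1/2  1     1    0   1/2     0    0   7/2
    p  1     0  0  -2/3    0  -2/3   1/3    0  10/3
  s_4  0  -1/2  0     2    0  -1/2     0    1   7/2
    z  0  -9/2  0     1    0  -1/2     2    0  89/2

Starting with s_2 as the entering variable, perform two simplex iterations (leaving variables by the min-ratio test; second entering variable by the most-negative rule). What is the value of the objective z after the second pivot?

76

Ratio test on column s_2 — row 1: (10/3)/(1/3) = 10; row 2: (7/2)/(1/2) = 7; row 3: entry -2/3 ≤ 0; row 4: entry -1/2 ≤ 0. Minimum is 7 at row 2 (r leaves); pivot element 1/2.
Pivot on row 2; the z-row RHS becomes 89/2 − (-1/2)·7 = 48.
Next entering variable (most negative z-row entry -4): q.
Ratio test on column q — row 1: entry -4/3 ≤ 0; row 2: 7/1 = 7; row 3: 8/(2/3) = 12; row 4: entry 0 ≤ 0. Minimum is 7 at row 2 (s_2 leaves); pivot element 1.
After the second pivot the z-row RHS is 48 − (-4)·7 = 76.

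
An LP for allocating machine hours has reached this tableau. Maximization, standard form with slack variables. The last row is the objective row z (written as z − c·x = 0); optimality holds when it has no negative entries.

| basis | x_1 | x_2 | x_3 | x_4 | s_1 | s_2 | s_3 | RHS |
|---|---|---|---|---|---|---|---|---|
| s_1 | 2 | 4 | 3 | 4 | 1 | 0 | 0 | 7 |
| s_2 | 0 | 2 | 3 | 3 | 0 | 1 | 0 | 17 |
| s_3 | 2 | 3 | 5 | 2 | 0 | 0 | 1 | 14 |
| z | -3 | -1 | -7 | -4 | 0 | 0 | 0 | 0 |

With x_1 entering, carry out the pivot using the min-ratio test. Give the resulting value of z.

Ratio test on column x_1 — row 1: 7/2 = 7/2; row 2: entry 0 ≤ 0; row 3: 14/2 = 7. Minimum is 7/2 at row 1 (s_1 leaves); pivot element 2.
Pivot on row 1; the z-row RHS becomes 0 − (-3)·(7/2) = 21/2.

21/2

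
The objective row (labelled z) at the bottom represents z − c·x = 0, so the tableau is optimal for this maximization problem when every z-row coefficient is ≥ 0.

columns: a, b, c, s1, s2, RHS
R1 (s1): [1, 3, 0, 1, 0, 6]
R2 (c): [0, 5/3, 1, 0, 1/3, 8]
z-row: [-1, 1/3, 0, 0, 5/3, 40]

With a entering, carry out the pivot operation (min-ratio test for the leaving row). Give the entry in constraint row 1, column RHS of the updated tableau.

6

Ratio test on column a — row 1: 6/1 = 6; row 2: entry 0 ≤ 0. Minimum is 6 at row 1 (s1 leaves); pivot element 1.
Divide row 1 by 1; eliminate column a from the other rows.
In the new row 1, the RHS entry is the old entry divided by the pivot: 6/1 = 6.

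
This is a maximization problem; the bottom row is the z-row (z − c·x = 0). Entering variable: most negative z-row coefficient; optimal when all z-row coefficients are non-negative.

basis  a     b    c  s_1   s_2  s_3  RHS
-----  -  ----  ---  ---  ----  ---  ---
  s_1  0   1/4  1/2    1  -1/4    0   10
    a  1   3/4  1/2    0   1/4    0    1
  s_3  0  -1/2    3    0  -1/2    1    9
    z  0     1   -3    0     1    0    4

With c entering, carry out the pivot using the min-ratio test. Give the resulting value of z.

Ratio test on column c — row 1: 10/(1/2) = 20; row 2: 1/(1/2) = 2; row 3: 9/3 = 3. Minimum is 2 at row 2 (a leaves); pivot element 1/2.
Pivot on row 2; the z-row RHS becomes 4 − (-3)·2 = 10.

10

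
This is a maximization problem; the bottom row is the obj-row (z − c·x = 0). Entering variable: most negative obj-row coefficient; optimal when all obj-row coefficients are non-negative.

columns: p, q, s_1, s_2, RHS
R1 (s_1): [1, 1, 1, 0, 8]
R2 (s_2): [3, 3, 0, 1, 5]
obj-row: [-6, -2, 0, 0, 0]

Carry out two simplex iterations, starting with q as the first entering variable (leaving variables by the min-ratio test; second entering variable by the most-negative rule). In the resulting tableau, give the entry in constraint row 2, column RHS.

5/3

Ratio test on column q — row 1: 8/1 = 8; row 2: 5/3 = 5/3. Minimum is 5/3 at row 2 (s_2 leaves); pivot element 3.
Divide row 2 by 3; eliminate column q from the other rows.
Second iteration: most negative obj-row entry is -4 in column p, so p enters.
Ratio test on column p — row 1: entry 0 ≤ 0; row 2: (5/3)/1 = 5/3. Minimum is 5/3 at row 2 (q leaves); pivot element 1.
Divide row 2 by 1; eliminate column p from the other rows.
After both pivots, the entry at constraint row 2, column RHS is 5/3.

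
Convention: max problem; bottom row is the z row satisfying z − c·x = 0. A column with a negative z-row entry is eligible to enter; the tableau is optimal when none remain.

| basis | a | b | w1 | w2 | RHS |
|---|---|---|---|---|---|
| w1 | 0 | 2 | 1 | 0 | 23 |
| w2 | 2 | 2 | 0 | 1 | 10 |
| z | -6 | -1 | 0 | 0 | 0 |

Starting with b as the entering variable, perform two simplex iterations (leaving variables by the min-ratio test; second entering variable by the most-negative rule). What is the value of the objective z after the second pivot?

Ratio test on column b — row 1: 23/2 = 23/2; row 2: 10/2 = 5. Minimum is 5 at row 2 (w2 leaves); pivot element 2.
Pivot on row 2; the z-row RHS becomes 0 − (-1)·5 = 5.
Next entering variable (most negative z-row entry -5): a.
Ratio test on column a — row 1: entry -2 ≤ 0; row 2: 5/1 = 5. Minimum is 5 at row 2 (b leaves); pivot element 1.
After the second pivot the z-row RHS is 5 − (-5)·5 = 30.

30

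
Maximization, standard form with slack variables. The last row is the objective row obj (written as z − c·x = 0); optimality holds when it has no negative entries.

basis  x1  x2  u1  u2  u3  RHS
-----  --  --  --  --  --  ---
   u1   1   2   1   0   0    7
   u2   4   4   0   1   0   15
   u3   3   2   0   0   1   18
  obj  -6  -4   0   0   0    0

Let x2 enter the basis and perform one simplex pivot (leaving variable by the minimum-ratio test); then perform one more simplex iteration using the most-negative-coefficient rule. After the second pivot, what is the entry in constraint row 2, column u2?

Ratio test on column x2 — row 1: 7/2 = 7/2; row 2: 15/4 = 15/4; row 3: 18/2 = 9. Minimum is 7/2 at row 1 (u1 leaves); pivot element 2.
Divide row 1 by 2; eliminate column x2 from the other rows.
Second iteration: most negative obj-row entry is -4 in column x1, so x1 enters.
Ratio test on column x1 — row 1: (7/2)/(1/2) = 7; row 2: 1/2 = 1/2; row 3: 11/2 = 11/2. Minimum is 1/2 at row 2 (u2 leaves); pivot element 2.
Divide row 2 by 2; eliminate column x1 from the other rows.
After both pivots, the entry at constraint row 2, column u2 is 1/2.

1/2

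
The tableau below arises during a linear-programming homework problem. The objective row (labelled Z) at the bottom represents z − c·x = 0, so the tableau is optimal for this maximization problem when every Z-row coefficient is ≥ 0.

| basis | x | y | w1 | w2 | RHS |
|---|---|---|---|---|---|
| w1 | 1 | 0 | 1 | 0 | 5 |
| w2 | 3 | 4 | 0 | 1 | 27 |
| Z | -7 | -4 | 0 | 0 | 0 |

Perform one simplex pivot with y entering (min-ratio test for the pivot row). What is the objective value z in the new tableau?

Ratio test on column y — row 1: entry 0 ≤ 0; row 2: 27/4 = 27/4. Minimum is 27/4 at row 2 (w2 leaves); pivot element 4.
Pivot on row 2; the Z-row RHS becomes 0 − (-4)·(27/4) = 27.

27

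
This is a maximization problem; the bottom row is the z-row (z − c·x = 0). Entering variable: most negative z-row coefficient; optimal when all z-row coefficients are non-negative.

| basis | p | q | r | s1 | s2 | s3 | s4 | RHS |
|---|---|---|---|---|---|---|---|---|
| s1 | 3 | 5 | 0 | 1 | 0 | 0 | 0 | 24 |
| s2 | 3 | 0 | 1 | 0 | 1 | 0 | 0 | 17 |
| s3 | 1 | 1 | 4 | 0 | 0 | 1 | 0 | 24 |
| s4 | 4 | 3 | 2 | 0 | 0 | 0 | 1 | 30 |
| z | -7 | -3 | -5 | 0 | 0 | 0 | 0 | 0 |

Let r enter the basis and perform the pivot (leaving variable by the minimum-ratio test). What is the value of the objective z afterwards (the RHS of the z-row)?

Ratio test on column r — row 1: entry 0 ≤ 0; row 2: 17/1 = 17; row 3: 24/4 = 6; row 4: 30/2 = 15. Minimum is 6 at row 3 (s3 leaves); pivot element 4.
Pivot on row 3; the z-row RHS becomes 0 − (-5)·6 = 30.

30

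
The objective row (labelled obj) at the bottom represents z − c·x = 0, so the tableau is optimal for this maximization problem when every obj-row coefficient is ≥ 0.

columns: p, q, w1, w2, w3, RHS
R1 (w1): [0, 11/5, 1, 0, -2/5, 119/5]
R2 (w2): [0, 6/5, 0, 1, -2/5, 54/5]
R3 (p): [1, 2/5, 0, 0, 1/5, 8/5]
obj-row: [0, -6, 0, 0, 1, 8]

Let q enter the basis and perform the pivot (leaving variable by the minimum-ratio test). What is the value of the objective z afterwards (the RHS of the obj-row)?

Ratio test on column q — row 1: (119/5)/(11/5) = 119/11; row 2: (54/5)/(6/5) = 9; row 3: (8/5)/(2/5) = 4. Minimum is 4 at row 3 (p leaves); pivot element 2/5.
Pivot on row 3; the obj-row RHS becomes 8 − (-6)·4 = 32.

32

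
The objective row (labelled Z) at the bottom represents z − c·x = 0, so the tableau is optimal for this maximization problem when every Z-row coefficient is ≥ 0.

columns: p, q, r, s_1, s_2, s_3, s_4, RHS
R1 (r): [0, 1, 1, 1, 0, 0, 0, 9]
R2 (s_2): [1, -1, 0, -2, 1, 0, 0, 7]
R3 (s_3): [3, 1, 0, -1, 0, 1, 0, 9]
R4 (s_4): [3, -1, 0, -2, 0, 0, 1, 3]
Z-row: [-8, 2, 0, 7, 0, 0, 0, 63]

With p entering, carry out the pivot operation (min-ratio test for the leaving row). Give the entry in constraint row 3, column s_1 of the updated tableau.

1

Ratio test on column p — row 1: entry 0 ≤ 0; row 2: 7/1 = 7; row 3: 9/3 = 3; row 4: 3/3 = 1. Minimum is 1 at row 4 (s_4 leaves); pivot element 3.
Divide row 4 by 3; eliminate column p from the other rows.
Row 3 update in column s_1: -1 − 3·(-2/3) = 1.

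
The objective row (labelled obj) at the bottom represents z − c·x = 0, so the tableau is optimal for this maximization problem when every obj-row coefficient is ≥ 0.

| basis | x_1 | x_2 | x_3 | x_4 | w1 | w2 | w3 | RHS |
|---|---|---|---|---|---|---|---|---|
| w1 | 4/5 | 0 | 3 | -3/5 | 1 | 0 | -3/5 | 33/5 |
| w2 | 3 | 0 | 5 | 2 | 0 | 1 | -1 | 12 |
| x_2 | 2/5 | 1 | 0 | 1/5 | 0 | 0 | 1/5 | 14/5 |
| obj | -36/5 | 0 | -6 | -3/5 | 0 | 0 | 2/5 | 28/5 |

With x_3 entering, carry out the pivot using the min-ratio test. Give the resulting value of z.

94/5

Ratio test on column x_3 — row 1: (33/5)/3 = 11/5; row 2: 12/5 = 12/5; row 3: entry 0 ≤ 0. Minimum is 11/5 at row 1 (w1 leaves); pivot element 3.
Pivot on row 1; the obj-row RHS becomes 28/5 − (-6)·(11/5) = 94/5.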